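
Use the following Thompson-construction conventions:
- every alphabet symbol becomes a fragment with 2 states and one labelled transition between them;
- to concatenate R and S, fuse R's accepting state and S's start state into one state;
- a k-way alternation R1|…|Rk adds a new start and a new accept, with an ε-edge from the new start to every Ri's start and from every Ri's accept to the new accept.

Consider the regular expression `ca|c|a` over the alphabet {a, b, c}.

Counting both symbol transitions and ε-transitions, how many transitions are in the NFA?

Building bottom-up:
Each of the 4 symbol leaves contributes 1 transition (1 symbol, 0 ε).
  ca — 2 transitions (2 symbol, 0 ε)
  ca|c|a — 10 transitions (4 symbol, 6 ε)

10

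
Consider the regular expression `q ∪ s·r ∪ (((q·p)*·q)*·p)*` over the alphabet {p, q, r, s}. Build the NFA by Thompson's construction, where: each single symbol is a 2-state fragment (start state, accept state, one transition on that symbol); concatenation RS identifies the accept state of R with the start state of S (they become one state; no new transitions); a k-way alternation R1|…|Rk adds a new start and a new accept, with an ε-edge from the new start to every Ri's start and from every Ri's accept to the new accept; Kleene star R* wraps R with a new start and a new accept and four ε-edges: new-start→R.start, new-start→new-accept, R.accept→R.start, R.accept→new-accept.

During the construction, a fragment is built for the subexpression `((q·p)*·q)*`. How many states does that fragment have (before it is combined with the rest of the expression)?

Fragment for `((q·p)*·q)*`:
Each of the 3 symbol leaves contributes a 2-state fragment.
  q·p — 3 states
  (q·p)* — 5 states
  (q·p)*·q — 6 states
  ((q·p)*·q)* — 8 states

8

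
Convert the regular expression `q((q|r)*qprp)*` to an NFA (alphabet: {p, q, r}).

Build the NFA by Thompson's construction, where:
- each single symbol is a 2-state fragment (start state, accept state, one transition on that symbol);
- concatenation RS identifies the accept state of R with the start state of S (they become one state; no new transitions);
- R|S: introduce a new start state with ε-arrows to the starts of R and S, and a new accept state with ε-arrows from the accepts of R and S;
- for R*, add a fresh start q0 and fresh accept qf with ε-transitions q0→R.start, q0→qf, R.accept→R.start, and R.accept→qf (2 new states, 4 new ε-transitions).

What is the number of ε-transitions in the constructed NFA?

Bottom-up over the parse tree:
Each of the 7 symbol leaves contributes 0 ε-transitions.
  q|r → 4 ε-transitions
  (q|r)* → 8 ε-transitions
  (q|r)*qprp → 8 ε-transitions
  ((q|r)*qprp)* → 12 ε-transitions
  q((q|r)*qprp)* → 12 ε-transitions

12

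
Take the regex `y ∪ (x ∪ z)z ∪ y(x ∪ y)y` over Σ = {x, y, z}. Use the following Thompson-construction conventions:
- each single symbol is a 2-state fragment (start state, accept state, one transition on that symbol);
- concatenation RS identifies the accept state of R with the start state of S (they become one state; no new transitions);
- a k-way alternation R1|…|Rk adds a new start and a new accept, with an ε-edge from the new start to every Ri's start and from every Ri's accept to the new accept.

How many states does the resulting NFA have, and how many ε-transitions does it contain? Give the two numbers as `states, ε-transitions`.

Per subexpression:
Each of the 8 symbol leaves contributes 2 states and 0 ε-transitions.
  x ∪ z — 6 states, 4 ε-transitions
  (x ∪ z)z — 7 states, 4 ε-transitions
  x ∪ y — 6 states, 4 ε-transitions
  y(x ∪ y)y — 8 states, 4 ε-transitions
  y ∪ (x ∪ z)z ∪ y(x ∪ y)y — 19 states, 14 ε-transitions

19, 14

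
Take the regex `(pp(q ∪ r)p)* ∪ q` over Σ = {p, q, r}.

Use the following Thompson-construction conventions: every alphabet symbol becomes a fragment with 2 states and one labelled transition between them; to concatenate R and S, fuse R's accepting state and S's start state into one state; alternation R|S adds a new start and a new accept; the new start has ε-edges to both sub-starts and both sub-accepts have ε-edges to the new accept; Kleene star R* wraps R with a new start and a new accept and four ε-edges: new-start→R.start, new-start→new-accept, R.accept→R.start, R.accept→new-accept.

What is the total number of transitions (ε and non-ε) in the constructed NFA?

Building bottom-up:
Each of the 6 symbol leaves contributes 1 transition (1 symbol, 0 ε).
  q ∪ r = 6 transitions (2 symbol, 4 ε)
  pp(q ∪ r)p = 9 transitions (5 symbol, 4 ε)
  (pp(q ∪ r)p)* = 13 transitions (5 symbol, 8 ε)
  (pp(q ∪ r)p)* ∪ q = 18 transitions (6 symbol, 12 ε)

18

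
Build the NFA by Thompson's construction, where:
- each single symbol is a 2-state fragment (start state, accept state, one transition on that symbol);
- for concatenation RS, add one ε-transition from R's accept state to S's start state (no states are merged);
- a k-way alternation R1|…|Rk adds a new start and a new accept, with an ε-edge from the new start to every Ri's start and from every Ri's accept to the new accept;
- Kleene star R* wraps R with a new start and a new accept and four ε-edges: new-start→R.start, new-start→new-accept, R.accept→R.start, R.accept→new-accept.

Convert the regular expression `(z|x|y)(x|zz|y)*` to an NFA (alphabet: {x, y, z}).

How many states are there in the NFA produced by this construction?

Recursing over subexpressions:
Each of the 7 symbol leaves contributes a 2-state fragment.
  z|x|y = 8 states
  zz = 4 states
  x|zz|y = 10 states
  (x|zz|y)* = 12 states
  (z|x|y)(x|zz|y)* = 20 states

20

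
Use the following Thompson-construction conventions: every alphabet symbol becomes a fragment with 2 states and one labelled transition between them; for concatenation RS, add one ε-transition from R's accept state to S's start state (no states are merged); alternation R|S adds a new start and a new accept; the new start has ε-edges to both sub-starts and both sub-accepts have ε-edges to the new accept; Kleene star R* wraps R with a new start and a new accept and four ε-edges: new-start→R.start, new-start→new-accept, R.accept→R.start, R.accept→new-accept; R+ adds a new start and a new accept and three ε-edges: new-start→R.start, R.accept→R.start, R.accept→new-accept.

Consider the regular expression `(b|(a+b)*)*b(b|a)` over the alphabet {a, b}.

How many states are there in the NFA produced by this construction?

22

Recursing over subexpressions:
Each of the 6 symbol leaves contributes a 2-state fragment.
  a+ = 4 states
  a+b = 6 states
  (a+b)* = 8 states
  b|(a+b)* = 12 states
  (b|(a+b)*)* = 14 states
  b|a = 6 states
  (b|(a+b)*)*b(b|a) = 22 states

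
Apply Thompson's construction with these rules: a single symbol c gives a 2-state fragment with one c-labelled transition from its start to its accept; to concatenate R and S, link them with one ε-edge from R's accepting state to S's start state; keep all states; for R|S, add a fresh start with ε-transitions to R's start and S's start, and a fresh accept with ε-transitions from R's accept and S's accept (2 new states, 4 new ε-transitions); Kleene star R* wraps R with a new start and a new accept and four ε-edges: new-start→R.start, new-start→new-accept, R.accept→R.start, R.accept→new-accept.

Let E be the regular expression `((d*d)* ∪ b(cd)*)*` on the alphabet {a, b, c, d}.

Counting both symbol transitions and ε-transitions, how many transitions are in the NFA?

28

Building bottom-up:
Each of the 5 symbol leaves contributes 1 transition (1 symbol, 0 ε).
  d* : 5 transitions (1 symbol, 4 ε)
  d*d : 7 transitions (2 symbol, 5 ε)
  (d*d)* : 11 transitions (2 symbol, 9 ε)
  cd : 3 transitions (2 symbol, 1 ε)
  (cd)* : 7 transitions (2 symbol, 5 ε)
  b(cd)* : 9 transitions (3 symbol, 6 ε)
  (d*d)* ∪ b(cd)* : 24 transitions (5 symbol, 19 ε)
  ((d*d)* ∪ b(cd)*)* : 28 transitions (5 symbol, 23 ε)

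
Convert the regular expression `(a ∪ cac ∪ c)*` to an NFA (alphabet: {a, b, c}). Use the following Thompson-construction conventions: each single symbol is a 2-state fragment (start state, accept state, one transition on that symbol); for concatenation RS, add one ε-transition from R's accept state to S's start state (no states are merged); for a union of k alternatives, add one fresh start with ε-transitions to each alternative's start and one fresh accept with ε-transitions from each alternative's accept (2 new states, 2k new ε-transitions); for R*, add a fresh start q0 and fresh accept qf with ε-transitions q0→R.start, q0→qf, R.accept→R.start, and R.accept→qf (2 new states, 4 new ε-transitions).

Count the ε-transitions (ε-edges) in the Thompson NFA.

12

Building bottom-up:
Each of the 5 symbol leaves contributes 0 ε-transitions.
  cac = 2 ε-transitions
  a ∪ cac ∪ c = 8 ε-transitions
  (a ∪ cac ∪ c)* = 12 ε-transitions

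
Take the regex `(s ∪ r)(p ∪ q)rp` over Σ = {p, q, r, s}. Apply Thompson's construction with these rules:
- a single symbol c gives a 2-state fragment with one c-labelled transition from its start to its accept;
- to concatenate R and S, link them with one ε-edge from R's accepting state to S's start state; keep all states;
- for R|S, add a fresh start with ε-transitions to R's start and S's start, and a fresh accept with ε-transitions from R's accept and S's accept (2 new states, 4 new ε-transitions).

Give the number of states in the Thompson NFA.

16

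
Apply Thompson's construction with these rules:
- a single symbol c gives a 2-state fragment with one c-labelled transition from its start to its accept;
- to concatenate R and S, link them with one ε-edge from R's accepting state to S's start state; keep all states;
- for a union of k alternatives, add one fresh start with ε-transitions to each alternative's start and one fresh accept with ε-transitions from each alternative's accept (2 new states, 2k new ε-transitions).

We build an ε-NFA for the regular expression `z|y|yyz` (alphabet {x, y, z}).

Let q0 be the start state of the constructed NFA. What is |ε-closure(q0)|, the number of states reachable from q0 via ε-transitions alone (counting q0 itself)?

4

Compute the ε-closure size of each fragment's start state recursively; a symbol fragment's start has no outgoing ε-edge, so its closure is just itself (size 1).
  yyz → |closure| equals the left operand's closure size = 1 (its accept is not ε-reachable, so the closure stops there)
  z|y|yyz → new start ε-reaches every alternative's start; none of them accept ε, so the new accept is not reached: |closure| = 1 + 1 + 1 + 1 = 4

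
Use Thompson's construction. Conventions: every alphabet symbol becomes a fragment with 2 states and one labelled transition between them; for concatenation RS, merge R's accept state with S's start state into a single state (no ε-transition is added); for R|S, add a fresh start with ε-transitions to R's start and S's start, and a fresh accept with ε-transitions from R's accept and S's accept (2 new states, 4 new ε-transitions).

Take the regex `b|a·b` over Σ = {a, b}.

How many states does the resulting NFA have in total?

7

Bottom-up over the parse tree:
Each of the 3 symbol leaves contributes a 2-state fragment.
  a·b — 3 states
  b|a·b — 7 states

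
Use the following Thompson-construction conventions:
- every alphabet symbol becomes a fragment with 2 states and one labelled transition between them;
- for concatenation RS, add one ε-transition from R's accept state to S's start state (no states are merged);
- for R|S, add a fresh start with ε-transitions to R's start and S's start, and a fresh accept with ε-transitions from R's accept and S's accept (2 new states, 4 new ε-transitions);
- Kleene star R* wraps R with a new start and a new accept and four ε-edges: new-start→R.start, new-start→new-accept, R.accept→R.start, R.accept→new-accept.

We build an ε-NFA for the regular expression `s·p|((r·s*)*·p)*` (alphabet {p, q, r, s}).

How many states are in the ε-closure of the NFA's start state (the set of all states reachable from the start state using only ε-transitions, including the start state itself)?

Work bottom-up. For each fragment F, track |ε-closure(F.start)| and whether F's accept lies in that closure (i.e. whether F accepts ε). A single-symbol fragment has closure size 1 and does not accept ε.
  s·p → same as the first factor's closure: |ε-closure| = 1
  s* → the star's fresh start ε-reaches both the body's start and the fresh accept: |ε-closure| = 2 + 1 = 3
  r·s* → |ε-closure| equals the left operand's closure size = 1 (its accept is not ε-reachable, so the closure stops there)
  (r·s*)* → new start has ε-edges to the inner start and to the new accept, so |ε-closure| = 2 + 1 = 3
  (r·s*)*·p → |ε-closure| = 3 + 1 = 4 (closure spills across the concat boundary because the left factor accepts ε)
  ((r·s*)*·p)* → new start has ε-edges to the inner start and to the new accept, so |ε-closure| = 2 + 4 = 6
  s·p|((r·s*)*·p)* → |ε-closure| = 1 (new start) + (1 + 6) + 1 (new accept, since some branch ε-reaches its own accept) = 9

9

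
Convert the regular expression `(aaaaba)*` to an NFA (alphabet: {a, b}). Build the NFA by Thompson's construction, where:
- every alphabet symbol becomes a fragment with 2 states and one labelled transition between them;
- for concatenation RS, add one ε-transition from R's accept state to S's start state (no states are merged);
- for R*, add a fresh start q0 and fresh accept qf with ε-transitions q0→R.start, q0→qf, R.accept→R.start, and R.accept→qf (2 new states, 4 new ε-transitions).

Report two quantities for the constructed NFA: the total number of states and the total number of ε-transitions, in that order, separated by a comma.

14, 9

Recursing over subexpressions:
Each of the 6 symbol leaves contributes 2 states and 0 ε-transitions.
  aaaaba : 12 states, 5 ε-transitions
  (aaaaba)* : 14 states, 9 ε-transitions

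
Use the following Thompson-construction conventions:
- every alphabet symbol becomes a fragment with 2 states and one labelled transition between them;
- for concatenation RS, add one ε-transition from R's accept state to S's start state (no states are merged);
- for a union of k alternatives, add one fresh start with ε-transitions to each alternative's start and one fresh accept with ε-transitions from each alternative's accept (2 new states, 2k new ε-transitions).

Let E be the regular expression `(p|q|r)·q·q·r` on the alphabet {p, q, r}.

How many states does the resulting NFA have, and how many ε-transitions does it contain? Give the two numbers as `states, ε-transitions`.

14, 9

Bottom-up over the parse tree:
Each of the 6 symbol leaves contributes 2 states and 0 ε-transitions.
  p|q|r → 8 states, 6 ε-transitions
  (p|q|r)·q·q·r → 14 states, 9 ε-transitions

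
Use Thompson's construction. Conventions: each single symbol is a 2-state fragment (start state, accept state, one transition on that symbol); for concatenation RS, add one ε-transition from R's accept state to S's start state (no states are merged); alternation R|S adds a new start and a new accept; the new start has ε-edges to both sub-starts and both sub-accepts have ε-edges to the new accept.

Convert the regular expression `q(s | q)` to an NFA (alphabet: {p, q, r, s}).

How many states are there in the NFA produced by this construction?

8

Per subexpression:
Each of the 3 symbol leaves contributes a 2-state fragment.
  s | q = 6 states
  q(s | q) = 8 states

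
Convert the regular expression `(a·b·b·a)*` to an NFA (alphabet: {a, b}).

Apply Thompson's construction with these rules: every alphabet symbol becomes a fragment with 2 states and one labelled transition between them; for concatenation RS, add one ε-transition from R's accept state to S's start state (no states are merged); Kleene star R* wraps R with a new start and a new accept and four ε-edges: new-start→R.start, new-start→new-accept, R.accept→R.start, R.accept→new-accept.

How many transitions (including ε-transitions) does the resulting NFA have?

11

Per subexpression:
Each of the 4 symbol leaves contributes 1 transition (1 symbol, 0 ε).
  a·b·b·a — 7 transitions (4 symbol, 3 ε)
  (a·b·b·a)* — 11 transitions (4 symbol, 7 ε)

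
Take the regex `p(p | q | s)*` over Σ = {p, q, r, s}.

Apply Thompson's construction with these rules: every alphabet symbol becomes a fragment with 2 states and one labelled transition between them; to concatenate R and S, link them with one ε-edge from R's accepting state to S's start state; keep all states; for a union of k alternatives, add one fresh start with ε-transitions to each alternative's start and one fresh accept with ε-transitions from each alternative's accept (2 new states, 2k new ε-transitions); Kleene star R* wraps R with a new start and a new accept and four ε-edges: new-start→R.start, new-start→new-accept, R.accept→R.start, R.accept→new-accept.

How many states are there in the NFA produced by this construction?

Building bottom-up:
Each of the 4 symbol leaves contributes a 2-state fragment.
  p | q | s : 8 states
  (p | q | s)* : 10 states
  p(p | q | s)* : 12 states

12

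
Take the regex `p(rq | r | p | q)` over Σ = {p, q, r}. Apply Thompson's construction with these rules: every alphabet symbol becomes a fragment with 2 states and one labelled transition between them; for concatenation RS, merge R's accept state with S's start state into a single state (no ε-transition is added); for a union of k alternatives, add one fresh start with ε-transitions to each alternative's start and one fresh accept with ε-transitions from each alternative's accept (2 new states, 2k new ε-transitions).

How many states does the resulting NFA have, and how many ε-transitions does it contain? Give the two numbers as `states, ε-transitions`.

12, 8

Bottom-up over the parse tree:
Each of the 6 symbol leaves contributes 2 states and 0 ε-transitions.
  rq → 3 states, 0 ε-transitions
  rq | r | p | q → 11 states, 8 ε-transitions
  p(rq | r | p | q) → 12 states, 8 ε-transitions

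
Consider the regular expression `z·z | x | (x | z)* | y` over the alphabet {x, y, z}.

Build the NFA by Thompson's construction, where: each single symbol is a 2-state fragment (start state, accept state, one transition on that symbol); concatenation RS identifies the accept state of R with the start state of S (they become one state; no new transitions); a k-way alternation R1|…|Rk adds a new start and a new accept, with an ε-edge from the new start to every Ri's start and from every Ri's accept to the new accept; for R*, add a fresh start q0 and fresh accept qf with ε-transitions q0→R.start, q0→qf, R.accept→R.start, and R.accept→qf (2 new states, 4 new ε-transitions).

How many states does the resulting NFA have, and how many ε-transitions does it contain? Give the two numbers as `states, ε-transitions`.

Bottom-up over the parse tree:
Each of the 6 symbol leaves contributes 2 states and 0 ε-transitions.
  z·z = 3 states, 0 ε-transitions
  x | z = 6 states, 4 ε-transitions
  (x | z)* = 8 states, 8 ε-transitions
  z·z | x | (x | z)* | y = 17 states, 16 ε-transitions

17, 16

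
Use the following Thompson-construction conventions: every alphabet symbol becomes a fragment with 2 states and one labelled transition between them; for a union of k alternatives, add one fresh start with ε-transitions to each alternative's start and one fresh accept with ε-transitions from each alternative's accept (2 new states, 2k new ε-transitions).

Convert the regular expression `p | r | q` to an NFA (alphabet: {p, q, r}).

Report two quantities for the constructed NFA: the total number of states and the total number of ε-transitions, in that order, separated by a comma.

Building bottom-up:
Each of the 3 symbol leaves contributes 2 states and 0 ε-transitions.
  p | r | q — 8 states, 6 ε-transitions

8, 6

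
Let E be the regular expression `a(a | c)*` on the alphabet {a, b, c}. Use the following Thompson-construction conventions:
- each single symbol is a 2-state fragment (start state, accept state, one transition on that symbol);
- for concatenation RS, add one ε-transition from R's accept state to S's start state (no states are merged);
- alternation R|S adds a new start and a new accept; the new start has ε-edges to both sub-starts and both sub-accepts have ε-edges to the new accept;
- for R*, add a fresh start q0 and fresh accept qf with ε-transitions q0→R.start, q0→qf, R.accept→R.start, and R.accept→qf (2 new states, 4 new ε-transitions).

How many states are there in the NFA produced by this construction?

10

Recursing over subexpressions:
Each of the 3 symbol leaves contributes a 2-state fragment.
  a | c : 6 states
  (a | c)* : 8 states
  a(a | c)* : 10 states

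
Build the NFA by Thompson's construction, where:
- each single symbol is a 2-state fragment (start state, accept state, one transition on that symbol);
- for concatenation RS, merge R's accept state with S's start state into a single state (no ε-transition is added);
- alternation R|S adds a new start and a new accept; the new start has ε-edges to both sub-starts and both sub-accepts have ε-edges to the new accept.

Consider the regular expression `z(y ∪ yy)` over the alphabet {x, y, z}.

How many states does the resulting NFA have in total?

Bottom-up over the parse tree:
Each of the 4 symbol leaves contributes a 2-state fragment.
  yy — 3 states
  y ∪ yy — 7 states
  z(y ∪ yy) — 8 states

8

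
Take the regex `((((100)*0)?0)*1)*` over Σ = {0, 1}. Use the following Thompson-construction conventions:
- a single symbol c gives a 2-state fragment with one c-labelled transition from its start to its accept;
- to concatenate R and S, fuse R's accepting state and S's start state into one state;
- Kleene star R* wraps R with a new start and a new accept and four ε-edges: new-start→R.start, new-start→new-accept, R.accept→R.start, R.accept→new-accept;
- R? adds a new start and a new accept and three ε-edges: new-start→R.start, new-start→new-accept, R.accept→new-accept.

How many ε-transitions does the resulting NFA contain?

15

Per subexpression:
Each of the 6 symbol leaves contributes 0 ε-transitions.
  100 → 0 ε-transitions
  (100)* → 4 ε-transitions
  (100)*0 → 4 ε-transitions
  ((100)*0)? → 7 ε-transitions
  ((100)*0)?0 → 7 ε-transitions
  (((100)*0)?0)* → 11 ε-transitions
  (((100)*0)?0)*1 → 11 ε-transitions
  ((((100)*0)?0)*1)* → 15 ε-transitions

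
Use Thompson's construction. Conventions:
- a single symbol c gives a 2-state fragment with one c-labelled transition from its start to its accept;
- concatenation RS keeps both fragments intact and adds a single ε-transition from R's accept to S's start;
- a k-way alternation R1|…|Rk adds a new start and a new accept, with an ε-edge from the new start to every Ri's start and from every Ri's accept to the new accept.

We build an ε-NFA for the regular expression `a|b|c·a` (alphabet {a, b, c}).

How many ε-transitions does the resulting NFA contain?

7

Bottom-up over the parse tree:
Each of the 4 symbol leaves contributes 0 ε-transitions.
  c·a → 1 ε-transition
  a|b|c·a → 7 ε-transitions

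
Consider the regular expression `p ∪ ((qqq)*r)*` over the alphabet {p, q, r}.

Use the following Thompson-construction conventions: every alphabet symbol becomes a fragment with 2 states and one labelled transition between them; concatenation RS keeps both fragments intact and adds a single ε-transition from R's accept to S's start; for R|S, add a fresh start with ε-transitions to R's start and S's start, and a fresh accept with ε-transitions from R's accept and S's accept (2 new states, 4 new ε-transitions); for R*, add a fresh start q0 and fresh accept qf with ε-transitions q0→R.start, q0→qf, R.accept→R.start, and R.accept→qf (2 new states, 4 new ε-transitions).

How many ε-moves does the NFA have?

Per subexpression:
Each of the 5 symbol leaves contributes 0 ε-transitions.
  qqq = 2 ε-transitions
  (qqq)* = 6 ε-transitions
  (qqq)*r = 7 ε-transitions
  ((qqq)*r)* = 11 ε-transitions
  p ∪ ((qqq)*r)* = 15 ε-transitions

15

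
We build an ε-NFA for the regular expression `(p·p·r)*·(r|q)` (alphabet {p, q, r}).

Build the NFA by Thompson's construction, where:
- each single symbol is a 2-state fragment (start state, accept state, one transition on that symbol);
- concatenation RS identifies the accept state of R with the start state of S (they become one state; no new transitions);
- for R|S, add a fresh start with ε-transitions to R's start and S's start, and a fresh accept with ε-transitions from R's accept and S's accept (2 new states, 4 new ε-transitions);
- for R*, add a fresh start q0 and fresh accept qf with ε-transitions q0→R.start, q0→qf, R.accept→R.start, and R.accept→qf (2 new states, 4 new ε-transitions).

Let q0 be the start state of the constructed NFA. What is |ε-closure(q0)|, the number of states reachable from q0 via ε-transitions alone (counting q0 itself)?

5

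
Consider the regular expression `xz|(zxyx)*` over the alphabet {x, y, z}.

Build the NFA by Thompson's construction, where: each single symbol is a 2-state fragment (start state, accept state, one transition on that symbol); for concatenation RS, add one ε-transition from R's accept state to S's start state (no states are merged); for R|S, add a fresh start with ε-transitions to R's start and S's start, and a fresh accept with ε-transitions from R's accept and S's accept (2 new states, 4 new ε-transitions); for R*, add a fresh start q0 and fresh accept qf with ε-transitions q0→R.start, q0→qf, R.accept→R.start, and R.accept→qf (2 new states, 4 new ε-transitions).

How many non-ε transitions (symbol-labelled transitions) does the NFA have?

6

Recursing over subexpressions:
Each of the 6 symbol leaves contributes exactly 1 symbol transition.
  xz : 2 symbol transitions
  zxyx : 4 symbol transitions
  (zxyx)* : 4 symbol transitions
  xz|(zxyx)* : 6 symbol transitions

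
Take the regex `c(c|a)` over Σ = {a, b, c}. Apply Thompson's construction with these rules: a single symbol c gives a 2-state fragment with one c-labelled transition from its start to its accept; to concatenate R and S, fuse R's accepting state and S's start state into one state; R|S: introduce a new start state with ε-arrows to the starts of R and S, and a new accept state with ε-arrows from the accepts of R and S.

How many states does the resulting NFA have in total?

7

By structural recursion:
Each of the 3 symbol leaves contributes a 2-state fragment.
  c|a → 6 states
  c(c|a) → 7 states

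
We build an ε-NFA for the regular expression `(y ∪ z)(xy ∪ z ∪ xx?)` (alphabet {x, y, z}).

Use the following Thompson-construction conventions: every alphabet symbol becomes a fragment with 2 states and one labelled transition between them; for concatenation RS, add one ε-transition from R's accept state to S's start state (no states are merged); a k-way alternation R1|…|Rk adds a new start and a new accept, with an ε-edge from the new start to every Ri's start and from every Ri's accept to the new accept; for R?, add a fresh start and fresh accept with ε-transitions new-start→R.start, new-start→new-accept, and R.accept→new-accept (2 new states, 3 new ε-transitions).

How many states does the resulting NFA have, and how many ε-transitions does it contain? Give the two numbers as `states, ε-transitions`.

Bottom-up over the parse tree:
Each of the 7 symbol leaves contributes 2 states and 0 ε-transitions.
  y ∪ z — 6 states, 4 ε-transitions
  xy — 4 states, 1 ε-transition
  x? — 4 states, 3 ε-transitions
  xx? — 6 states, 4 ε-transitions
  xy ∪ z ∪ xx? — 14 states, 11 ε-transitions
  (y ∪ z)(xy ∪ z ∪ xx?) — 20 states, 16 ε-transitions

20, 16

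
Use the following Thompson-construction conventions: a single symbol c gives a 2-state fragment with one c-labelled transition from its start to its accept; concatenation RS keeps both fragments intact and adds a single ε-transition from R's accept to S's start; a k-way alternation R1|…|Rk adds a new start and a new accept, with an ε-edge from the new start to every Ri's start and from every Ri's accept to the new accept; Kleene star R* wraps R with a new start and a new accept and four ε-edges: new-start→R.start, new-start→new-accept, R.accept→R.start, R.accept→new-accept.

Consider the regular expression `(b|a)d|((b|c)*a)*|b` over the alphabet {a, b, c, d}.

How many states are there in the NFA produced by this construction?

By structural recursion:
Each of the 7 symbol leaves contributes a 2-state fragment.
  b|a — 6 states
  (b|a)d — 8 states
  b|c — 6 states
  (b|c)* — 8 states
  (b|c)*a — 10 states
  ((b|c)*a)* — 12 states
  (b|a)d|((b|c)*a)*|b — 24 states

24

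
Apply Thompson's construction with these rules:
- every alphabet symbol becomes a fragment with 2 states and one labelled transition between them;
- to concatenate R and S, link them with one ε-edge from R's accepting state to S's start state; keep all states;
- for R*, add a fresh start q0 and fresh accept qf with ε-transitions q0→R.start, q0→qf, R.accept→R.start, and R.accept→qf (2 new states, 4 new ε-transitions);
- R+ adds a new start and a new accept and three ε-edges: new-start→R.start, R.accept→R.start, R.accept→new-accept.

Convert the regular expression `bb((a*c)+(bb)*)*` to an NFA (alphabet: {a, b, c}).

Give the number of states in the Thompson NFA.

20

Building bottom-up:
Each of the 6 symbol leaves contributes a 2-state fragment.
  a* → 4 states
  a*c → 6 states
  (a*c)+ → 8 states
  bb → 4 states
  (bb)* → 6 states
  (a*c)+(bb)* → 14 states
  ((a*c)+(bb)*)* → 16 states
  bb((a*c)+(bb)*)* → 20 states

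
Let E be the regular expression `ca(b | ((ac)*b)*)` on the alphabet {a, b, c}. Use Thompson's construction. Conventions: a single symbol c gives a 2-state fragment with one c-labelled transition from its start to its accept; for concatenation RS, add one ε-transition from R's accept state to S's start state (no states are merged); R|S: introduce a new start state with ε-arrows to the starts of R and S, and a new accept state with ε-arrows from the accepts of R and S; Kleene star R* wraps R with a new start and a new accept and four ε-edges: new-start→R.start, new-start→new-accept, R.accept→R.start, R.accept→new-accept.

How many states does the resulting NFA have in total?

Per subexpression:
Each of the 6 symbol leaves contributes a 2-state fragment.
  ac : 4 states
  (ac)* : 6 states
  (ac)*b : 8 states
  ((ac)*b)* : 10 states
  b | ((ac)*b)* : 14 states
  ca(b | ((ac)*b)*) : 18 states

18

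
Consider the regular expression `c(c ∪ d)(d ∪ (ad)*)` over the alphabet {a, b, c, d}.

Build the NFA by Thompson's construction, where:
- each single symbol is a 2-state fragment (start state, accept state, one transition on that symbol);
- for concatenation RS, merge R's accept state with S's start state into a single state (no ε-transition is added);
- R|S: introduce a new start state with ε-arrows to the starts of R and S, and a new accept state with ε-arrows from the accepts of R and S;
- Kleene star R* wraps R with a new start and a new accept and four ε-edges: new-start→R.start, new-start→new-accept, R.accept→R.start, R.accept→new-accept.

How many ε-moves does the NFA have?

By structural recursion:
Each of the 6 symbol leaves contributes 0 ε-transitions.
  c ∪ d = 4 ε-transitions
  ad = 0 ε-transitions
  (ad)* = 4 ε-transitions
  d ∪ (ad)* = 8 ε-transitions
  c(c ∪ d)(d ∪ (ad)*) = 12 ε-transitions

12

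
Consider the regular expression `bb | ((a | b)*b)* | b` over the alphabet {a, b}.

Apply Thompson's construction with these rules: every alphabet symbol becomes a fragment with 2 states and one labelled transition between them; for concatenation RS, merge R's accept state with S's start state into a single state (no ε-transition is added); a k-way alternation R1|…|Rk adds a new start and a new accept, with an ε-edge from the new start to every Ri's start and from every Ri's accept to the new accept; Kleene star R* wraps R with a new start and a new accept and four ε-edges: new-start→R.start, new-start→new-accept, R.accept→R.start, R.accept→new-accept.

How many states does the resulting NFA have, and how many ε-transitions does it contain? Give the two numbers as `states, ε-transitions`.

Recursing over subexpressions:
Each of the 6 symbol leaves contributes 2 states and 0 ε-transitions.
  bb — 3 states, 0 ε-transitions
  a | b — 6 states, 4 ε-transitions
  (a | b)* — 8 states, 8 ε-transitions
  (a | b)*b — 9 states, 8 ε-transitions
  ((a | b)*b)* — 11 states, 12 ε-transitions
  bb | ((a | b)*b)* | b — 18 states, 18 ε-transitions

18, 18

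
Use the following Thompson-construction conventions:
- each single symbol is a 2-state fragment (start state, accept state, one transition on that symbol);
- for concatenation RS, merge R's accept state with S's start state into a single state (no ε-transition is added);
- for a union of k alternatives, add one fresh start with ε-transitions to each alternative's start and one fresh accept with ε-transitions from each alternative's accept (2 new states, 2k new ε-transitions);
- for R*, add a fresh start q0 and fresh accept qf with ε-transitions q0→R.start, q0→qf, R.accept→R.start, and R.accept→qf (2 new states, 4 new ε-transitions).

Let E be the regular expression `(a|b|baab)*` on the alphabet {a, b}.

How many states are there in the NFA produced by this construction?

By structural recursion:
Each of the 6 symbol leaves contributes a 2-state fragment.
  baab : 5 states
  a|b|baab : 11 states
  (a|b|baab)* : 13 states

13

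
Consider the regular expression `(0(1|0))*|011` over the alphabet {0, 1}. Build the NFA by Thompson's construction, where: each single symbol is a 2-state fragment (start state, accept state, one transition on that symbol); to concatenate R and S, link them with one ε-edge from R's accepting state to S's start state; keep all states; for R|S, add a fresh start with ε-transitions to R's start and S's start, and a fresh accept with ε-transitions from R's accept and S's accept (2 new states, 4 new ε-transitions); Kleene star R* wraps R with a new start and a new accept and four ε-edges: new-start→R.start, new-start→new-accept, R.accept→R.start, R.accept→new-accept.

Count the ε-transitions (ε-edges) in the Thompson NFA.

15

Per subexpression:
Each of the 6 symbol leaves contributes 0 ε-transitions.
  1|0 — 4 ε-transitions
  0(1|0) — 5 ε-transitions
  (0(1|0))* — 9 ε-transitions
  011 — 2 ε-transitions
  (0(1|0))*|011 — 15 ε-transitions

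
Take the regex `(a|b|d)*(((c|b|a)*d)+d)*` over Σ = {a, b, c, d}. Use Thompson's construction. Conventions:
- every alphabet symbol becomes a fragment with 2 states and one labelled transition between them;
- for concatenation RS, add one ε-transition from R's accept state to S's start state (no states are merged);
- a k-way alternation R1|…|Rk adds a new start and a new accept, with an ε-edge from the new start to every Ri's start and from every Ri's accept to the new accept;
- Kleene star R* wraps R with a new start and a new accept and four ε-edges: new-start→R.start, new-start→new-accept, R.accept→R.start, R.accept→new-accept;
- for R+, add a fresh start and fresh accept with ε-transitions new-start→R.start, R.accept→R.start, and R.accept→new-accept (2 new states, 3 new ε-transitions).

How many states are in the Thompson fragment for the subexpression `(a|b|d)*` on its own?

10

Fragment for `(a|b|d)*`:
Each of the 3 symbol leaves contributes a 2-state fragment.
  a|b|d = 8 states
  (a|b|d)* = 10 states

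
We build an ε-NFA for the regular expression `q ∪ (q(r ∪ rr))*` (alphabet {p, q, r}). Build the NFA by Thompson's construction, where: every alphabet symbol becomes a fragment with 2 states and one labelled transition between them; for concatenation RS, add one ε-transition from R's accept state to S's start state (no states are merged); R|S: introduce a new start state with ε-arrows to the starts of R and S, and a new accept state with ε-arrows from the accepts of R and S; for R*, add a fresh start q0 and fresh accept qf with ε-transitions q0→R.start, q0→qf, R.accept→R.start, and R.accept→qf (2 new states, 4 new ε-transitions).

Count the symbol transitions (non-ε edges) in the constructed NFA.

5

Building bottom-up:
Each of the 5 symbol leaves contributes exactly 1 symbol transition.
  rr = 2 symbol transitions
  r ∪ rr = 3 symbol transitions
  q(r ∪ rr) = 4 symbol transitions
  (q(r ∪ rr))* = 4 symbol transitions
  q ∪ (q(r ∪ rr))* = 5 symbol transitions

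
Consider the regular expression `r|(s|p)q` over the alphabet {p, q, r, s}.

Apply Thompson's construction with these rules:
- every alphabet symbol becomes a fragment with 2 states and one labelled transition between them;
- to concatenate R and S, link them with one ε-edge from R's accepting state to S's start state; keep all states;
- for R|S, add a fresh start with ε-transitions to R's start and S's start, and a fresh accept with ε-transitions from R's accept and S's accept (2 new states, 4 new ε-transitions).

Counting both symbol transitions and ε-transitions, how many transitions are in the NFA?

Recursing over subexpressions:
Each of the 4 symbol leaves contributes 1 transition (1 symbol, 0 ε).
  s|p — 6 transitions (2 symbol, 4 ε)
  (s|p)q — 8 transitions (3 symbol, 5 ε)
  r|(s|p)q — 13 transitions (4 symbol, 9 ε)

13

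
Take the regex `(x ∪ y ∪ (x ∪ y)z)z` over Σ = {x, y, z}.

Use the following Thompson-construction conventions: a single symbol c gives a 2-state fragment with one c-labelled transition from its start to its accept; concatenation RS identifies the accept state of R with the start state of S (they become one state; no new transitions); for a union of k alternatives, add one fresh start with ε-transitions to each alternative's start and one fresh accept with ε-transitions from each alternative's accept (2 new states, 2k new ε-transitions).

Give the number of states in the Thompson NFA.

Building bottom-up:
Each of the 6 symbol leaves contributes a 2-state fragment.
  x ∪ y — 6 states
  (x ∪ y)z — 7 states
  x ∪ y ∪ (x ∪ y)z — 13 states
  (x ∪ y ∪ (x ∪ y)z)z — 14 states

14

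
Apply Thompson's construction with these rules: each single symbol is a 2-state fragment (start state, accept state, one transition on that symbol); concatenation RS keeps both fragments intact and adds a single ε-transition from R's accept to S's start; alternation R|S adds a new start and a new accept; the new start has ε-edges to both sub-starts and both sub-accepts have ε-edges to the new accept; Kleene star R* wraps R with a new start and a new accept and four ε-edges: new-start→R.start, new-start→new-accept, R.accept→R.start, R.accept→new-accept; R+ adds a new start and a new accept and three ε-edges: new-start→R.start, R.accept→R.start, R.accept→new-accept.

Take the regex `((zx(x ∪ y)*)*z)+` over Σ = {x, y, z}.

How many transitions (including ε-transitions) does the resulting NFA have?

Bottom-up over the parse tree:
Each of the 5 symbol leaves contributes 1 transition (1 symbol, 0 ε).
  x ∪ y = 6 transitions (2 symbol, 4 ε)
  (x ∪ y)* = 10 transitions (2 symbol, 8 ε)
  zx(x ∪ y)* = 14 transitions (4 symbol, 10 ε)
  (zx(x ∪ y)*)* = 18 transitions (4 symbol, 14 ε)
  (zx(x ∪ y)*)*z = 20 transitions (5 symbol, 15 ε)
  ((zx(x ∪ y)*)*z)+ = 23 transitions (5 symbol, 18 ε)

23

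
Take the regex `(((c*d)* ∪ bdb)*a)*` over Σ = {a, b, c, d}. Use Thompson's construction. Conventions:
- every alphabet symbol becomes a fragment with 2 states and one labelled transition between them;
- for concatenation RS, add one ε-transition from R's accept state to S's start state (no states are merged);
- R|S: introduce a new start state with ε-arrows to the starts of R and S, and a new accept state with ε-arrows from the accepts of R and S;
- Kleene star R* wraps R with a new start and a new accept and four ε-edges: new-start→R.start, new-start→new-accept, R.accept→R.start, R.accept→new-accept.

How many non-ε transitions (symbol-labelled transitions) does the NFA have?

By structural recursion:
Each of the 6 symbol leaves contributes exactly 1 symbol transition.
  c* → 1 symbol transition
  c*d → 2 symbol transitions
  (c*d)* → 2 symbol transitions
  bdb → 3 symbol transitions
  (c*d)* ∪ bdb → 5 symbol transitions
  ((c*d)* ∪ bdb)* → 5 symbol transitions
  ((c*d)* ∪ bdb)*a → 6 symbol transitions
  (((c*d)* ∪ bdb)*a)* → 6 symbol transitions

6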